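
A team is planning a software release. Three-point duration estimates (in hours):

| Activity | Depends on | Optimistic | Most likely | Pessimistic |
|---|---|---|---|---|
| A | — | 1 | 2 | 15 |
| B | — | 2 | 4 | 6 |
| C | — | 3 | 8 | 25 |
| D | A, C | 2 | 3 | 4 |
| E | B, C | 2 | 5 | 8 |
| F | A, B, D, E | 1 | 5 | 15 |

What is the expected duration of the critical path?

21 hours

te_A = (1 + 4·2 + 15)/6 = 24/6 = 4
te_B = (2 + 4·4 + 6)/6 = 24/6 = 4
te_C = (3 + 4·8 + 25)/6 = 60/6 = 10
te_D = (2 + 4·3 + 4)/6 = 18/6 = 3
te_E = (2 + 4·5 + 8)/6 = 30/6 = 5
te_F = (1 + 4·5 + 15)/6 = 36/6 = 6

Forward pass:
ES_A = 0; EF_A = 4
ES_B = 0; EF_B = 4
ES_C = 0; EF_C = 10
ES_D = max(EF_A=4, EF_C=10) = 10; EF_D = 10+3 = 13
ES_E = max(EF_B=4, EF_C=10) = 10; EF_E = 10+5 = 15
ES_F = max(EF_A=4, EF_B=4, EF_D=13, EF_E=15) = 15; EF_F = 15+6 = 21
Expected project duration μ = 21 hours. Critical path: C → E → F.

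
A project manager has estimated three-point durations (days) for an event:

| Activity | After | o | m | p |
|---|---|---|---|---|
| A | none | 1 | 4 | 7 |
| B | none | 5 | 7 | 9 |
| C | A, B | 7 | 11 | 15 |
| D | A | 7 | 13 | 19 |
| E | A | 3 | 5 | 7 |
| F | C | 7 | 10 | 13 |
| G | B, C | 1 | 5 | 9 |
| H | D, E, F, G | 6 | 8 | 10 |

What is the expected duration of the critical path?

te_A = (1 + 4·4 + 7)/6 = 24/6 = 4
te_B = (5 + 4·7 + 9)/6 = 42/6 = 7
te_C = (7 + 4·11 + 15)/6 = 66/6 = 11
te_D = (7 + 4·13 + 19)/6 = 78/6 = 13
te_E = (3 + 4·5 + 7)/6 = 30/6 = 5
te_F = (7 + 4·10 + 13)/6 = 60/6 = 10
te_G = (1 + 4·5 + 9)/6 = 30/6 = 5
te_H = (6 + 4·8 + 10)/6 = 48/6 = 8

Forward pass:
ES_A = 0; EF_A = 4
ES_B = 0; EF_B = 7
ES_C = max(EF_A=4, EF_B=7) = 7; EF_C = 7+11 = 18
ES_D = 4; EF_D = 4+13 = 17
ES_E = 4; EF_E = 4+5 = 9
ES_F = 18; EF_F = 18+10 = 28
ES_G = max(EF_B=7, EF_C=18) = 18; EF_G = 18+5 = 23
ES_H = max(EF_D=17, EF_E=9, EF_F=28, EF_G=23) = 28; EF_H = 28+8 = 36
Expected project duration μ = 36 days. Critical path: B → C → F → H.

36 days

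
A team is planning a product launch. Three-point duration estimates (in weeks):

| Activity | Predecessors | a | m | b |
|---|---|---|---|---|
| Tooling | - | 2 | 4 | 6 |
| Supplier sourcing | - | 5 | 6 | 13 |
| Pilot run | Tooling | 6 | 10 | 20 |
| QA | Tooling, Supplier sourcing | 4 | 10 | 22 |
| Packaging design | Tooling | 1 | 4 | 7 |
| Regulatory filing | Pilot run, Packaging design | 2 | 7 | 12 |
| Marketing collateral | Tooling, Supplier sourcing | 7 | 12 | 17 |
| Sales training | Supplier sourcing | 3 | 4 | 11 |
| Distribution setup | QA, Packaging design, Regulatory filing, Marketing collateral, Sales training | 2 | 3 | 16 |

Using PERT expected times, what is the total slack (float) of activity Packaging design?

7 weeks

te_Tooling = (2 + 4·4 + 6)/6 = 24/6 = 4
te_Supplier sourcing = (5 + 4·6 + 13)/6 = 42/6 = 7
te_Pilot run = (6 + 4·10 + 20)/6 = 66/6 = 11
te_QA = (4 + 4·10 + 22)/6 = 66/6 = 11
te_Packaging design = (1 + 4·4 + 7)/6 = 24/6 = 4
te_Regulatory filing = (2 + 4·7 + 12)/6 = 42/6 = 7
te_Marketing collateral = (7 + 4·12 + 17)/6 = 72/6 = 12
te_Sales training = (3 + 4·4 + 11)/6 = 30/6 = 5
te_Distribution setup = (2 + 4·3 + 16)/6 = 30/6 = 5

Forward pass:
ES_Tooling = 0; EF_Tooling = 4
ES_Supplier sourcing = 0; EF_Supplier sourcing = 7
ES_Pilot run = 4; EF_Pilot run = 4+11 = 15
ES_QA = max(EF_Tooling=4, EF_Supplier sourcing=7) = 7; EF_QA = 7+11 = 18
ES_Packaging design = 4; EF_Packaging design = 4+4 = 8
ES_Regulatory filing = max(EF_Pilot run=15, EF_Packaging design=8) = 15; EF_Regulatory filing = 15+7 = 22
ES_Marketing collateral = max(EF_Tooling=4, EF_Supplier sourcing=7) = 7; EF_Marketing collateral = 7+12 = 19
ES_Sales training = 7; EF_Sales training = 7+5 = 12
ES_Distribution setup = max(EF_QA=18, EF_Packaging design=8, EF_Regulatory filing=22, EF_Marketing collateral=19, EF_Sales training=12) = 22; EF_Distribution setup = 22+5 = 27
Expected project duration μ = 27 weeks. Critical path: Tooling → Pilot run → Regulatory filing → Distribution setup.

Backward pass:
LF_Distribution setup = 27; LS_Distribution setup = 27−5 = 22
LF_Sales training = LS_Distribution setup = 22; LS_Sales training = 22−5 = 17
LF_Marketing collateral = LS_Distribution setup = 22; LS_Marketing collateral = 22−12 = 10
LF_Regulatory filing = LS_Distribution setup = 22; LS_Regulatory filing = 22−7 = 15
LF_Packaging design = min(LS_Regulatory filing=15, LS_Distribution setup=22) = 15; LS_Packaging design = 15−4 = 11
LF_QA = LS_Distribution setup = 22; LS_QA = 22−11 = 11
LF_Pilot run = LS_Regulatory filing = 15; LS_Pilot run = 15−11 = 4
LF_Supplier sourcing = min(LS_QA=11, LS_Marketing collateral=10, LS_Sales training=17) = 10; LS_Supplier sourcing = 10−7 = 3
LF_Tooling = min(LS_Pilot run=4, LS_QA=11, LS_Packaging design=11, LS_Marketing collateral=10) = 4; LS_Tooling = 4−4 = 0
Slack_Packaging design = LS_Packaging design − ES_Packaging design = 11 − 4 = 7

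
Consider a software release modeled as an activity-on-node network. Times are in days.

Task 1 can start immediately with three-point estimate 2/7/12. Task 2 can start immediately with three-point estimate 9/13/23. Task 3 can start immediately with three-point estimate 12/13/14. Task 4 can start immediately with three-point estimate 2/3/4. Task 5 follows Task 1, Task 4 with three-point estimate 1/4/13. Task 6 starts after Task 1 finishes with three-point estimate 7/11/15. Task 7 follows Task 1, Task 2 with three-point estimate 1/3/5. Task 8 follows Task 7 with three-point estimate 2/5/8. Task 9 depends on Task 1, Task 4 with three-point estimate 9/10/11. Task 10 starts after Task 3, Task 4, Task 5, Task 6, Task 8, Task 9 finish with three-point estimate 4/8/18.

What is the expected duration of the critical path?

te_Task 1 = (2 + 4·7 + 12)/6 = 42/6 = 7
te_Task 2 = (9 + 4·13 + 23)/6 = 84/6 = 14
te_Task 3 = (12 + 4·13 + 14)/6 = 78/6 = 13
te_Task 4 = (2 + 4·3 + 4)/6 = 18/6 = 3
te_Task 5 = (1 + 4·4 + 13)/6 = 30/6 = 5
te_Task 6 = (7 + 4·11 + 15)/6 = 66/6 = 11
te_Task 7 = (1 + 4·3 + 5)/6 = 18/6 = 3
te_Task 8 = (2 + 4·5 + 8)/6 = 30/6 = 5
te_Task 9 = (9 + 4·10 + 11)/6 = 60/6 = 10
te_Task 10 = (4 + 4·8 + 18)/6 = 54/6 = 9

Forward pass:
ES_Task 1 = 0; EF_Task 1 = 7
ES_Task 2 = 0; EF_Task 2 = 14
ES_Task 3 = 0; EF_Task 3 = 13
ES_Task 4 = 0; EF_Task 4 = 3
ES_Task 5 = max(EF_Task 1=7, EF_Task 4=3) = 7; EF_Task 5 = 7+5 = 12
ES_Task 6 = 7; EF_Task 6 = 7+11 = 18
ES_Task 7 = max(EF_Task 1=7, EF_Task 2=14) = 14; EF_Task 7 = 14+3 = 17
ES_Task 8 = 17; EF_Task 8 = 17+5 = 22
ES_Task 9 = max(EF_Task 1=7, EF_Task 4=3) = 7; EF_Task 9 = 7+10 = 17
ES_Task 10 = max(EF_Task 3=13, EF_Task 4=3, EF_Task 5=12, EF_Task 6=18, EF_Task 8=22, EF_Task 9=17) = 22; EF_Task 10 = 22+9 = 31
Expected project duration μ = 31 days. Critical path: Task 2 → Task 7 → Task 8 → Task 10.

31 days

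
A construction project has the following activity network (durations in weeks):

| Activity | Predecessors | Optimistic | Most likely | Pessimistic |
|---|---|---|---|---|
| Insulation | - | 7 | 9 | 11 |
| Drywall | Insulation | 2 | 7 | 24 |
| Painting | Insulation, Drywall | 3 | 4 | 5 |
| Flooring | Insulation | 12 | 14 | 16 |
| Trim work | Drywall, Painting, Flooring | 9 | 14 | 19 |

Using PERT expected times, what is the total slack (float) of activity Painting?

te_Insulation = (7 + 4·9 + 11)/6 = 54/6 = 9
te_Drywall = (2 + 4·7 + 24)/6 = 54/6 = 9
te_Painting = (3 + 4·4 + 5)/6 = 24/6 = 4
te_Flooring = (12 + 4·14 + 16)/6 = 84/6 = 14
te_Trim work = (9 + 4·14 + 19)/6 = 84/6 = 14

Forward pass:
ES_Insulation = 0; EF_Insulation = 9
ES_Drywall = 9; EF_Drywall = 9+9 = 18
ES_Painting = max(EF_Insulation=9, EF_Drywall=18) = 18; EF_Painting = 18+4 = 22
ES_Flooring = 9; EF_Flooring = 9+14 = 23
ES_Trim work = max(EF_Drywall=18, EF_Painting=22, EF_Flooring=23) = 23; EF_Trim work = 23+14 = 37
Expected project duration μ = 37 weeks. Critical path: Insulation → Flooring → Trim work.

Backward pass:
LF_Trim work = 37; LS_Trim work = 37−14 = 23
LF_Flooring = LS_Trim work = 23; LS_Flooring = 23−14 = 9
LF_Painting = LS_Trim work = 23; LS_Painting = 23−4 = 19
LF_Drywall = min(LS_Painting=19, LS_Trim work=23) = 19; LS_Drywall = 19−9 = 10
LF_Insulation = min(LS_Drywall=10, LS_Painting=19, LS_Flooring=9) = 9; LS_Insulation = 9−9 = 0
Slack_Painting = LS_Painting − ES_Painting = 19 − 18 = 1

1 weeks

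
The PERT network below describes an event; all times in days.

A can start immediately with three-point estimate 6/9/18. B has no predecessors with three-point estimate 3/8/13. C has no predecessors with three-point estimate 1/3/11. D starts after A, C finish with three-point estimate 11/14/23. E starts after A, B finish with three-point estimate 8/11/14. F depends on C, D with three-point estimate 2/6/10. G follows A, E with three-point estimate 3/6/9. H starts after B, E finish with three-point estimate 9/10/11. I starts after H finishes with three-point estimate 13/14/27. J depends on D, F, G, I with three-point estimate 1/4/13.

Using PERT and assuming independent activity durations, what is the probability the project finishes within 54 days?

te_A = (6 + 4·9 + 18)/6 = 60/6 = 10; σ²_A = ((18−6)/6)² = 4.000
te_B = (3 + 4·8 + 13)/6 = 48/6 = 8; σ²_B = ((13−3)/6)² = 2.778
te_C = (1 + 4·3 + 11)/6 = 24/6 = 4; σ²_C = ((11−1)/6)² = 2.778
te_D = (11 + 4·14 + 23)/6 = 90/6 = 15; σ²_D = ((23−11)/6)² = 4.000
te_E = (8 + 4·11 + 14)/6 = 66/6 = 11; σ²_E = ((14−8)/6)² = 1.000
te_F = (2 + 4·6 + 10)/6 = 36/6 = 6; σ²_F = ((10−2)/6)² = 1.778
te_G = (3 + 4·6 + 9)/6 = 36/6 = 6; σ²_G = ((9−3)/6)² = 1.000
te_H = (9 + 4·10 + 11)/6 = 60/6 = 10; σ²_H = ((11−9)/6)² = 0.111
te_I = (13 + 4·14 + 27)/6 = 96/6 = 16; σ²_I = ((27−13)/6)² = 5.444
te_J = (1 + 4·4 + 13)/6 = 30/6 = 5; σ²_J = ((13−1)/6)² = 4.000

Forward pass:
ES_A = 0; EF_A = 10
ES_B = 0; EF_B = 8
ES_C = 0; EF_C = 4
ES_D = max(EF_A=10, EF_C=4) = 10; EF_D = 10+15 = 25
ES_E = max(EF_A=10, EF_B=8) = 10; EF_E = 10+11 = 21
ES_F = max(EF_C=4, EF_D=25) = 25; EF_F = 25+6 = 31
ES_G = max(EF_A=10, EF_E=21) = 21; EF_G = 21+6 = 27
ES_H = max(EF_B=8, EF_E=21) = 21; EF_H = 21+10 = 31
ES_I = 31; EF_I = 31+16 = 47
ES_J = max(EF_D=25, EF_F=31, EF_G=27, EF_I=47) = 47; EF_J = 47+5 = 52
Expected project duration μ = 52 days. Critical path: A → E → H → I → J.

Variance along critical path = 4.000 + 1.000 + 0.111 + 5.444 + 4.000 = 14.556; σ = √14.556 = 3.815 days.
Z = (54 − 52) / 3.815 = 0.524
P(T ≤ 54) = Φ(0.524) ≈ 0.700

0.700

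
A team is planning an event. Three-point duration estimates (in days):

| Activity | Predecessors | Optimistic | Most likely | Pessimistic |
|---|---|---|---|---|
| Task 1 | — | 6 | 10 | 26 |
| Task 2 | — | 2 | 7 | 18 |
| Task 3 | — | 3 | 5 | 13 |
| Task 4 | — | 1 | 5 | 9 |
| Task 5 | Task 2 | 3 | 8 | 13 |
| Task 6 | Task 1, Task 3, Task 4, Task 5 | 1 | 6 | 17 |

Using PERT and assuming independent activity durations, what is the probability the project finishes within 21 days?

0.314

te_Task 1 = (6 + 4·10 + 26)/6 = 72/6 = 12; σ²_Task 1 = ((26−6)/6)² = 11.111
te_Task 2 = (2 + 4·7 + 18)/6 = 48/6 = 8; σ²_Task 2 = ((18−2)/6)² = 7.111
te_Task 3 = (3 + 4·5 + 13)/6 = 36/6 = 6; σ²_Task 3 = ((13−3)/6)² = 2.778
te_Task 4 = (1 + 4·5 + 9)/6 = 30/6 = 5; σ²_Task 4 = ((9−1)/6)² = 1.778
te_Task 5 = (3 + 4·8 + 13)/6 = 48/6 = 8; σ²_Task 5 = ((13−3)/6)² = 2.778
te_Task 6 = (1 + 4·6 + 17)/6 = 42/6 = 7; σ²_Task 6 = ((17−1)/6)² = 7.111

Forward pass:
ES_Task 1 = 0; EF_Task 1 = 12
ES_Task 2 = 0; EF_Task 2 = 8
ES_Task 3 = 0; EF_Task 3 = 6
ES_Task 4 = 0; EF_Task 4 = 5
ES_Task 5 = 8; EF_Task 5 = 8+8 = 16
ES_Task 6 = max(EF_Task 1=12, EF_Task 3=6, EF_Task 4=5, EF_Task 5=16) = 16; EF_Task 6 = 16+7 = 23
Expected project duration μ = 23 days. Critical path: Task 2 → Task 5 → Task 6.

Variance along critical path = 7.111 + 2.778 + 7.111 = 17.000; σ = √17.000 = 4.123 days.
Z = (21 − 23) / 4.123 = -0.485
P(T ≤ 21) = Φ(-0.485) ≈ 0.314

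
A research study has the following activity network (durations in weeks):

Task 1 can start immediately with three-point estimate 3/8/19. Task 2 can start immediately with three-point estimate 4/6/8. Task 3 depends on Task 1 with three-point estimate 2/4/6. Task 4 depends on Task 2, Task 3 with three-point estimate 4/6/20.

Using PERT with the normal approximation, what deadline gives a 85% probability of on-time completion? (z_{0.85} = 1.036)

25.0 weeks

te_Task 1 = (3 + 4·8 + 19)/6 = 54/6 = 9; σ²_Task 1 = ((19−3)/6)² = 7.111
te_Task 2 = (4 + 4·6 + 8)/6 = 36/6 = 6; σ²_Task 2 = ((8−4)/6)² = 0.444
te_Task 3 = (2 + 4·4 + 6)/6 = 24/6 = 4; σ²_Task 3 = ((6−2)/6)² = 0.444
te_Task 4 = (4 + 4·6 + 20)/6 = 48/6 = 8; σ²_Task 4 = ((20−4)/6)² = 7.111

Forward pass:
ES_Task 1 = 0; EF_Task 1 = 9
ES_Task 2 = 0; EF_Task 2 = 6
ES_Task 3 = 9; EF_Task 3 = 9+4 = 13
ES_Task 4 = max(EF_Task 2=6, EF_Task 3=13) = 13; EF_Task 4 = 13+8 = 21
Expected project duration μ = 21 weeks. Critical path: Task 1 → Task 3 → Task 4.

Variance along critical path = 7.111 + 0.444 + 7.111 = 14.667; σ = 3.830 weeks.
D = μ + z·σ = 21 + 1.036·3.830 = 25.0 weeks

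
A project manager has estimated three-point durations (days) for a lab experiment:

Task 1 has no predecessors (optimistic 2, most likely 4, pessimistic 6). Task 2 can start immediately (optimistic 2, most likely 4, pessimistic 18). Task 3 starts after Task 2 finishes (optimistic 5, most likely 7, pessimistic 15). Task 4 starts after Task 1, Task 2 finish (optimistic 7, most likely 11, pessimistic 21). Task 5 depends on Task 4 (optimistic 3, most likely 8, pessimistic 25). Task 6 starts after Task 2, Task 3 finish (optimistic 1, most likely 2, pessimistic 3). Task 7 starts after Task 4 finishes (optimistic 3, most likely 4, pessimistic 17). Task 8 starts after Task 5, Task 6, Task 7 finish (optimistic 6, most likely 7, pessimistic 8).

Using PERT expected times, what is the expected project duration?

te_Task 1 = (2 + 4·4 + 6)/6 = 24/6 = 4
te_Task 2 = (2 + 4·4 + 18)/6 = 36/6 = 6
te_Task 3 = (5 + 4·7 + 15)/6 = 48/6 = 8
te_Task 4 = (7 + 4·11 + 21)/6 = 72/6 = 12
te_Task 5 = (3 + 4·8 + 25)/6 = 60/6 = 10
te_Task 6 = (1 + 4·2 + 3)/6 = 12/6 = 2
te_Task 7 = (3 + 4·4 + 17)/6 = 36/6 = 6
te_Task 8 = (6 + 4·7 + 8)/6 = 42/6 = 7

Forward pass:
ES_Task 1 = 0; EF_Task 1 = 4
ES_Task 2 = 0; EF_Task 2 = 6
ES_Task 3 = 6; EF_Task 3 = 6+8 = 14
ES_Task 4 = max(EF_Task 1=4, EF_Task 2=6) = 6; EF_Task 4 = 6+12 = 18
ES_Task 5 = 18; EF_Task 5 = 18+10 = 28
ES_Task 6 = max(EF_Task 2=6, EF_Task 3=14) = 14; EF_Task 6 = 14+2 = 16
ES_Task 7 = 18; EF_Task 7 = 18+6 = 24
ES_Task 8 = max(EF_Task 5=28, EF_Task 6=16, EF_Task 7=24) = 28; EF_Task 8 = 28+7 = 35
Expected project duration μ = 35 days. Critical path: Task 2 → Task 4 → Task 5 → Task 8.

35 days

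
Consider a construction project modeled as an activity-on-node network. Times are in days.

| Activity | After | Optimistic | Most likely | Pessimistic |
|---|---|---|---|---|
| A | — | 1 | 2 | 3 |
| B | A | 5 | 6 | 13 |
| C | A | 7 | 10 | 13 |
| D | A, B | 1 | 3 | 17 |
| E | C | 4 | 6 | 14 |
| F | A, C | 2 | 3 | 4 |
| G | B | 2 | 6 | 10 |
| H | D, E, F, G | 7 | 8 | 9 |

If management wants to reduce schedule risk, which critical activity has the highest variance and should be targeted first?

te_A = (1 + 4·2 + 3)/6 = 12/6 = 2; σ²_A = ((3−1)/6)² = 0.111
te_B = (5 + 4·6 + 13)/6 = 42/6 = 7; σ²_B = ((13−5)/6)² = 1.778
te_C = (7 + 4·10 + 13)/6 = 60/6 = 10; σ²_C = ((13−7)/6)² = 1.000
te_D = (1 + 4·3 + 17)/6 = 30/6 = 5; σ²_D = ((17−1)/6)² = 7.111
te_E = (4 + 4·6 + 14)/6 = 42/6 = 7; σ²_E = ((14−4)/6)² = 2.778
te_F = (2 + 4·3 + 4)/6 = 18/6 = 3; σ²_F = ((4−2)/6)² = 0.111
te_G = (2 + 4·6 + 10)/6 = 36/6 = 6; σ²_G = ((10−2)/6)² = 1.778
te_H = (7 + 4·8 + 9)/6 = 48/6 = 8; σ²_H = ((9−7)/6)² = 0.111

Forward pass:
ES_A = 0; EF_A = 2
ES_B = 2; EF_B = 2+7 = 9
ES_C = 2; EF_C = 2+10 = 12
ES_D = max(EF_A=2, EF_B=9) = 9; EF_D = 9+5 = 14
ES_E = 12; EF_E = 12+7 = 19
ES_F = max(EF_A=2, EF_C=12) = 12; EF_F = 12+3 = 15
ES_G = 9; EF_G = 9+6 = 15
ES_H = max(EF_D=14, EF_E=19, EF_F=15, EF_G=15) = 19; EF_H = 19+8 = 27
Expected project duration μ = 27 days. Critical path: A → C → E → H.

Variances on critical path: σ²_A=0.111, σ²_C=1.000, σ²_E=2.778, σ²_H=0.111.
Largest is σ²_E = 2.778.

E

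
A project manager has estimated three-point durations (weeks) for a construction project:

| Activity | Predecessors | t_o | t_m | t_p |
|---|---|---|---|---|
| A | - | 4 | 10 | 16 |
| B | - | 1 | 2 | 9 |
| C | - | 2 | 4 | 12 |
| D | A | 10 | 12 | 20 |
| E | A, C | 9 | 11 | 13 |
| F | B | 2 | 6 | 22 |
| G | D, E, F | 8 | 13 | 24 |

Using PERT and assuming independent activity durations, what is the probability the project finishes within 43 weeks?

te_A = (4 + 4·10 + 16)/6 = 60/6 = 10; σ²_A = ((16−4)/6)² = 4.000
te_B = (1 + 4·2 + 9)/6 = 18/6 = 3; σ²_B = ((9−1)/6)² = 1.778
te_C = (2 + 4·4 + 12)/6 = 30/6 = 5; σ²_C = ((12−2)/6)² = 2.778
te_D = (10 + 4·12 + 20)/6 = 78/6 = 13; σ²_D = ((20−10)/6)² = 2.778
te_E = (9 + 4·11 + 13)/6 = 66/6 = 11; σ²_E = ((13−9)/6)² = 0.444
te_F = (2 + 4·6 + 22)/6 = 48/6 = 8; σ²_F = ((22−2)/6)² = 11.111
te_G = (8 + 4·13 + 24)/6 = 84/6 = 14; σ²_G = ((24−8)/6)² = 7.111

Forward pass:
ES_A = 0; EF_A = 10
ES_B = 0; EF_B = 3
ES_C = 0; EF_C = 5
ES_D = 10; EF_D = 10+13 = 23
ES_E = max(EF_A=10, EF_C=5) = 10; EF_E = 10+11 = 21
ES_F = 3; EF_F = 3+8 = 11
ES_G = max(EF_D=23, EF_E=21, EF_F=11) = 23; EF_G = 23+14 = 37
Expected project duration μ = 37 weeks. Critical path: A → D → G.

Variance along critical path = 4.000 + 2.778 + 7.111 = 13.889; σ = √13.889 = 3.727 weeks.
Z = (43 − 37) / 3.727 = 1.610
P(T ≤ 43) = Φ(1.610) ≈ 0.946

0.946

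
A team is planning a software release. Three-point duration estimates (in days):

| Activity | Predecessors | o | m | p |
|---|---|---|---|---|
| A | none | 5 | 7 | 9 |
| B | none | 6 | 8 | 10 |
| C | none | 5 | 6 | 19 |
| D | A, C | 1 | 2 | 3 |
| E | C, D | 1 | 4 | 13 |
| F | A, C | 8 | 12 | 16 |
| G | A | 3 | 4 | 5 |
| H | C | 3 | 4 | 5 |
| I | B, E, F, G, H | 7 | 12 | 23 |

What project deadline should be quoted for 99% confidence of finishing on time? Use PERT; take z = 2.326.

41.8 days

te_A = (5 + 4·7 + 9)/6 = 42/6 = 7; σ²_A = ((9−5)/6)² = 0.444
te_B = (6 + 4·8 + 10)/6 = 48/6 = 8; σ²_B = ((10−6)/6)² = 0.444
te_C = (5 + 4·6 + 19)/6 = 48/6 = 8; σ²_C = ((19−5)/6)² = 5.444
te_D = (1 + 4·2 + 3)/6 = 12/6 = 2; σ²_D = ((3−1)/6)² = 0.111
te_E = (1 + 4·4 + 13)/6 = 30/6 = 5; σ²_E = ((13−1)/6)² = 4.000
te_F = (8 + 4·12 + 16)/6 = 72/6 = 12; σ²_F = ((16−8)/6)² = 1.778
te_G = (3 + 4·4 + 5)/6 = 24/6 = 4; σ²_G = ((5−3)/6)² = 0.111
te_H = (3 + 4·4 + 5)/6 = 24/6 = 4; σ²_H = ((5−3)/6)² = 0.111
te_I = (7 + 4·12 + 23)/6 = 78/6 = 13; σ²_I = ((23−7)/6)² = 7.111

Forward pass:
ES_A = 0; EF_A = 7
ES_B = 0; EF_B = 8
ES_C = 0; EF_C = 8
ES_D = max(EF_A=7, EF_C=8) = 8; EF_D = 8+2 = 10
ES_E = max(EF_C=8, EF_D=10) = 10; EF_E = 10+5 = 15
ES_F = max(EF_A=7, EF_C=8) = 8; EF_F = 8+12 = 20
ES_G = 7; EF_G = 7+4 = 11
ES_H = 8; EF_H = 8+4 = 12
ES_I = max(EF_B=8, EF_E=15, EF_F=20, EF_G=11, EF_H=12) = 20; EF_I = 20+13 = 33
Expected project duration μ = 33 days. Critical path: C → F → I.

Variance along critical path = 5.444 + 1.778 + 7.111 = 14.333; σ = 3.786 days.
D = μ + z·σ = 33 + 2.326·3.786 = 41.8 days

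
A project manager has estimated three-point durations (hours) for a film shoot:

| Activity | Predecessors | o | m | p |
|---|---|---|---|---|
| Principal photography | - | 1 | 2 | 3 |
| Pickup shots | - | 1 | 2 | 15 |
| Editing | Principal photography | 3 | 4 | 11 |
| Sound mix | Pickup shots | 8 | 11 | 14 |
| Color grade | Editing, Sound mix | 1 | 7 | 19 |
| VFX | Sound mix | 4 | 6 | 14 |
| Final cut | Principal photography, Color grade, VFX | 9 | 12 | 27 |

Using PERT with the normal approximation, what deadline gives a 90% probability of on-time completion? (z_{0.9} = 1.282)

te_Principal photography = (1 + 4·2 + 3)/6 = 12/6 = 2; σ²_Principal photography = ((3−1)/6)² = 0.111
te_Pickup shots = (1 + 4·2 + 15)/6 = 24/6 = 4; σ²_Pickup shots = ((15−1)/6)² = 5.444
te_Editing = (3 + 4·4 + 11)/6 = 30/6 = 5; σ²_Editing = ((11−3)/6)² = 1.778
te_Sound mix = (8 + 4·11 + 14)/6 = 66/6 = 11; σ²_Sound mix = ((14−8)/6)² = 1.000
te_Color grade = (1 + 4·7 + 19)/6 = 48/6 = 8; σ²_Color grade = ((19−1)/6)² = 9.000
te_VFX = (4 + 4·6 + 14)/6 = 42/6 = 7; σ²_VFX = ((14−4)/6)² = 2.778
te_Final cut = (9 + 4·12 + 27)/6 = 84/6 = 14; σ²_Final cut = ((27−9)/6)² = 9.000

Forward pass:
ES_Principal photography = 0; EF_Principal photography = 2
ES_Pickup shots = 0; EF_Pickup shots = 4
ES_Editing = 2; EF_Editing = 2+5 = 7
ES_Sound mix = 4; EF_Sound mix = 4+11 = 15
ES_Color grade = max(EF_Editing=7, EF_Sound mix=15) = 15; EF_Color grade = 15+8 = 23
ES_VFX = 15; EF_VFX = 15+7 = 22
ES_Final cut = max(EF_Principal photography=2, EF_Color grade=23, EF_VFX=22) = 23; EF_Final cut = 23+14 = 37
Expected project duration μ = 37 hours. Critical path: Pickup shots → Sound mix → Color grade → Final cut.

Variance along critical path = 5.444 + 1.000 + 9.000 + 9.000 = 24.444; σ = 4.944 hours.
D = μ + z·σ = 37 + 1.282·4.944 = 43.3 hours

43.3 hours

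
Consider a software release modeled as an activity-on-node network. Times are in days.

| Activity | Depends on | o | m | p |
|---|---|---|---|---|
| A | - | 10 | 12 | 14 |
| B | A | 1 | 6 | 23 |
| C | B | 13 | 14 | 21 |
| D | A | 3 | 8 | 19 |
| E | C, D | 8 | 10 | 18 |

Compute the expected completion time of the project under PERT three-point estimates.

46 days

te_A = (10 + 4·12 + 14)/6 = 72/6 = 12
te_B = (1 + 4·6 + 23)/6 = 48/6 = 8
te_C = (13 + 4·14 + 21)/6 = 90/6 = 15
te_D = (3 + 4·8 + 19)/6 = 54/6 = 9
te_E = (8 + 4·10 + 18)/6 = 66/6 = 11

Forward pass:
ES_A = 0; EF_A = 12
ES_B = 12; EF_B = 12+8 = 20
ES_C = 20; EF_C = 20+15 = 35
ES_D = 12; EF_D = 12+9 = 21
ES_E = max(EF_C=35, EF_D=21) = 35; EF_E = 35+11 = 46
Expected project duration μ = 46 days. Critical path: A → B → C → E.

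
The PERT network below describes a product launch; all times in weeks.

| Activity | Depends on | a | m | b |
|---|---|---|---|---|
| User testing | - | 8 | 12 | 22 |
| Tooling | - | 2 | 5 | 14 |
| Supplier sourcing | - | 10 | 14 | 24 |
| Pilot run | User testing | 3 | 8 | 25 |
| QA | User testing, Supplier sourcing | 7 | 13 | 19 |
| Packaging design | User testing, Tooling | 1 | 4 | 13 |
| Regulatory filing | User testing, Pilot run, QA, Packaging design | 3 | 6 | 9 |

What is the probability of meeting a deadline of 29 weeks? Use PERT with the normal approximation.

te_User testing = (8 + 4·12 + 22)/6 = 78/6 = 13; σ²_User testing = ((22−8)/6)² = 5.444
te_Tooling = (2 + 4·5 + 14)/6 = 36/6 = 6; σ²_Tooling = ((14−2)/6)² = 4.000
te_Supplier sourcing = (10 + 4·14 + 24)/6 = 90/6 = 15; σ²_Supplier sourcing = ((24−10)/6)² = 5.444
te_Pilot run = (3 + 4·8 + 25)/6 = 60/6 = 10; σ²_Pilot run = ((25−3)/6)² = 13.444
te_QA = (7 + 4·13 + 19)/6 = 78/6 = 13; σ²_QA = ((19−7)/6)² = 4.000
te_Packaging design = (1 + 4·4 + 13)/6 = 30/6 = 5; σ²_Packaging design = ((13−1)/6)² = 4.000
te_Regulatory filing = (3 + 4·6 + 9)/6 = 36/6 = 6; σ²_Regulatory filing = ((9−3)/6)² = 1.000

Forward pass:
ES_User testing = 0; EF_User testing = 13
ES_Tooling = 0; EF_Tooling = 6
ES_Supplier sourcing = 0; EF_Supplier sourcing = 15
ES_Pilot run = 13; EF_Pilot run = 13+10 = 23
ES_QA = max(EF_User testing=13, EF_Supplier sourcing=15) = 15; EF_QA = 15+13 = 28
ES_Packaging design = max(EF_User testing=13, EF_Tooling=6) = 13; EF_Packaging design = 13+5 = 18
ES_Regulatory filing = max(EF_User testing=13, EF_Pilot run=23, EF_QA=28, EF_Packaging design=18) = 28; EF_Regulatory filing = 28+6 = 34
Expected project duration μ = 34 weeks. Critical path: Supplier sourcing → QA → Regulatory filing.

Variance along critical path = 5.444 + 4.000 + 1.000 = 10.444; σ = √10.444 = 3.232 weeks.
Z = (29 − 34) / 3.232 = -1.547
P(T ≤ 29) = Φ(-1.547) ≈ 0.061

0.061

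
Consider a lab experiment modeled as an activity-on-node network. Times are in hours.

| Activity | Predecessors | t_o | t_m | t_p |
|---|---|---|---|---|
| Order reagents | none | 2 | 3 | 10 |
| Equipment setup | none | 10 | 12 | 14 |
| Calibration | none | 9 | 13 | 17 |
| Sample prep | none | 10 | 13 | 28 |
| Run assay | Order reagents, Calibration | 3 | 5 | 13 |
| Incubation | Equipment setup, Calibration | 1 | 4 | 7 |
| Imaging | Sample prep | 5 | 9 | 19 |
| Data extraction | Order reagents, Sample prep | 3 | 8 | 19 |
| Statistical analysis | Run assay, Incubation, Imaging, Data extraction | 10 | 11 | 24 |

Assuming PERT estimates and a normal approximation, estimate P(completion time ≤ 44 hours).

te_Order reagents = (2 + 4·3 + 10)/6 = 24/6 = 4; σ²_Order reagents = ((10−2)/6)² = 1.778
te_Equipment setup = (10 + 4·12 + 14)/6 = 72/6 = 12; σ²_Equipment setup = ((14−10)/6)² = 0.444
te_Calibration = (9 + 4·13 + 17)/6 = 78/6 = 13; σ²_Calibration = ((17−9)/6)² = 1.778
te_Sample prep = (10 + 4·13 + 28)/6 = 90/6 = 15; σ²_Sample prep = ((28−10)/6)² = 9.000
te_Run assay = (3 + 4·5 + 13)/6 = 36/6 = 6; σ²_Run assay = ((13−3)/6)² = 2.778
te_Incubation = (1 + 4·4 + 7)/6 = 24/6 = 4; σ²_Incubation = ((7−1)/6)² = 1.000
te_Imaging = (5 + 4·9 + 19)/6 = 60/6 = 10; σ²_Imaging = ((19−5)/6)² = 5.444
te_Data extraction = (3 + 4·8 + 19)/6 = 54/6 = 9; σ²_Data extraction = ((19−3)/6)² = 7.111
te_Statistical analysis = (10 + 4·11 + 24)/6 = 78/6 = 13; σ²_Statistical analysis = ((24−10)/6)² = 5.444

Forward pass:
ES_Order reagents = 0; EF_Order reagents = 4
ES_Equipment setup = 0; EF_Equipment setup = 12
ES_Calibration = 0; EF_Calibration = 13
ES_Sample prep = 0; EF_Sample prep = 15
ES_Run assay = max(EF_Order reagents=4, EF_Calibration=13) = 13; EF_Run assay = 13+6 = 19
ES_Incubation = max(EF_Equipment setup=12, EF_Calibration=13) = 13; EF_Incubation = 13+4 = 17
ES_Imaging = 15; EF_Imaging = 15+10 = 25
ES_Data extraction = max(EF_Order reagents=4, EF_Sample prep=15) = 15; EF_Data extraction = 15+9 = 24
ES_Statistical analysis = max(EF_Run assay=19, EF_Incubation=17, EF_Imaging=25, EF_Data extraction=24) = 25; EF_Statistical analysis = 25+13 = 38
Expected project duration μ = 38 hours. Critical path: Sample prep → Imaging → Statistical analysis.

Variance along critical path = 9.000 + 5.444 + 5.444 = 19.889; σ = √19.889 = 4.460 hours.
Z = (44 − 38) / 4.460 = 1.345
P(T ≤ 44) = Φ(1.345) ≈ 0.911

0.911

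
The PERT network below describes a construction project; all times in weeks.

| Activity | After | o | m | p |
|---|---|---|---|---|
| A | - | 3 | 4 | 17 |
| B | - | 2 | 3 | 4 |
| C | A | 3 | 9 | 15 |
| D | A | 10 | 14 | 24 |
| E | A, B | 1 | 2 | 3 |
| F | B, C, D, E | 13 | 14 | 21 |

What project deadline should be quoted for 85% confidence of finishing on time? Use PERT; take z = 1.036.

39.7 weeks

te_A = (3 + 4·4 + 17)/6 = 36/6 = 6; σ²_A = ((17−3)/6)² = 5.444
te_B = (2 + 4·3 + 4)/6 = 18/6 = 3; σ²_B = ((4−2)/6)² = 0.111
te_C = (3 + 4·9 + 15)/6 = 54/6 = 9; σ²_C = ((15−3)/6)² = 4.000
te_D = (10 + 4·14 + 24)/6 = 90/6 = 15; σ²_D = ((24−10)/6)² = 5.444
te_E = (1 + 4·2 + 3)/6 = 12/6 = 2; σ²_E = ((3−1)/6)² = 0.111
te_F = (13 + 4·14 + 21)/6 = 90/6 = 15; σ²_F = ((21−13)/6)² = 1.778

Forward pass:
ES_A = 0; EF_A = 6
ES_B = 0; EF_B = 3
ES_C = 6; EF_C = 6+9 = 15
ES_D = 6; EF_D = 6+15 = 21
ES_E = max(EF_A=6, EF_B=3) = 6; EF_E = 6+2 = 8
ES_F = max(EF_B=3, EF_C=15, EF_D=21, EF_E=8) = 21; EF_F = 21+15 = 36
Expected project duration μ = 36 weeks. Critical path: A → D → F.

Variance along critical path = 5.444 + 5.444 + 1.778 = 12.667; σ = 3.559 weeks.
D = μ + z·σ = 36 + 1.036·3.559 = 39.7 weeks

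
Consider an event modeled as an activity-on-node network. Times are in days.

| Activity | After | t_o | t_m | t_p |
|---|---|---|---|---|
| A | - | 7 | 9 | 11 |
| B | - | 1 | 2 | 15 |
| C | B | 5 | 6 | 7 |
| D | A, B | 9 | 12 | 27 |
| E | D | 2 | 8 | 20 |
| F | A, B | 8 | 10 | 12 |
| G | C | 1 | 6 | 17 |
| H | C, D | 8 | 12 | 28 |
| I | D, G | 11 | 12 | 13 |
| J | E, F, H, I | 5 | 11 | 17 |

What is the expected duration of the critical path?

te_A = (7 + 4·9 + 11)/6 = 54/6 = 9
te_B = (1 + 4·2 + 15)/6 = 24/6 = 4
te_C = (5 + 4·6 + 7)/6 = 36/6 = 6
te_D = (9 + 4·12 + 27)/6 = 84/6 = 14
te_E = (2 + 4·8 + 20)/6 = 54/6 = 9
te_F = (8 + 4·10 + 12)/6 = 60/6 = 10
te_G = (1 + 4·6 + 17)/6 = 42/6 = 7
te_H = (8 + 4·12 + 28)/6 = 84/6 = 14
te_I = (11 + 4·12 + 13)/6 = 72/6 = 12
te_J = (5 + 4·11 + 17)/6 = 66/6 = 11

Forward pass:
ES_A = 0; EF_A = 9
ES_B = 0; EF_B = 4
ES_C = 4; EF_C = 4+6 = 10
ES_D = max(EF_A=9, EF_B=4) = 9; EF_D = 9+14 = 23
ES_E = 23; EF_E = 23+9 = 32
ES_F = max(EF_A=9, EF_B=4) = 9; EF_F = 9+10 = 19
ES_G = 10; EF_G = 10+7 = 17
ES_H = max(EF_C=10, EF_D=23) = 23; EF_H = 23+14 = 37
ES_I = max(EF_D=23, EF_G=17) = 23; EF_I = 23+12 = 35
ES_J = max(EF_E=32, EF_F=19, EF_H=37, EF_I=35) = 37; EF_J = 37+11 = 48
Expected project duration μ = 48 days. Critical path: A → D → H → J.

48 days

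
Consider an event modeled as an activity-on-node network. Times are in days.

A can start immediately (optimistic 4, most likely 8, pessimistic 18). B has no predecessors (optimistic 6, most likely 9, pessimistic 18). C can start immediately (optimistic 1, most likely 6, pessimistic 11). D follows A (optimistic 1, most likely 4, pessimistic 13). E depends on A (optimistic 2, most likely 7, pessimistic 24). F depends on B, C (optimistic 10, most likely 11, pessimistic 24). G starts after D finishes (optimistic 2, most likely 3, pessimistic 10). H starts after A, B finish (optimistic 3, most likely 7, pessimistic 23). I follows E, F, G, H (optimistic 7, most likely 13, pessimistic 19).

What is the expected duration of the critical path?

te_A = (4 + 4·8 + 18)/6 = 54/6 = 9
te_B = (6 + 4·9 + 18)/6 = 60/6 = 10
te_C = (1 + 4·6 + 11)/6 = 36/6 = 6
te_D = (1 + 4·4 + 13)/6 = 30/6 = 5
te_E = (2 + 4·7 + 24)/6 = 54/6 = 9
te_F = (10 + 4·11 + 24)/6 = 78/6 = 13
te_G = (2 + 4·3 + 10)/6 = 24/6 = 4
te_H = (3 + 4·7 + 23)/6 = 54/6 = 9
te_I = (7 + 4·13 + 19)/6 = 78/6 = 13

Forward pass:
ES_A = 0; EF_A = 9
ES_B = 0; EF_B = 10
ES_C = 0; EF_C = 6
ES_D = 9; EF_D = 9+5 = 14
ES_E = 9; EF_E = 9+9 = 18
ES_F = max(EF_B=10, EF_C=6) = 10; EF_F = 10+13 = 23
ES_G = 14; EF_G = 14+4 = 18
ES_H = max(EF_A=9, EF_B=10) = 10; EF_H = 10+9 = 19
ES_I = max(EF_E=18, EF_F=23, EF_G=18, EF_H=19) = 23; EF_I = 23+13 = 36
Expected project duration μ = 36 days. Critical path: B → F → I.

36 days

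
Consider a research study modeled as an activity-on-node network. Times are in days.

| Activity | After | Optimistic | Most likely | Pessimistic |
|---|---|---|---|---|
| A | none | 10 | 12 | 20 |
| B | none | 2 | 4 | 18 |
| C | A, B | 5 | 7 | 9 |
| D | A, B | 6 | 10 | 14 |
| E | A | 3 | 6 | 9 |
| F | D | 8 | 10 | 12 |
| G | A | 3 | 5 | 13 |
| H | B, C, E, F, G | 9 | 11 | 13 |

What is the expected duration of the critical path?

te_A = (10 + 4·12 + 20)/6 = 78/6 = 13
te_B = (2 + 4·4 + 18)/6 = 36/6 = 6
te_C = (5 + 4·7 + 9)/6 = 42/6 = 7
te_D = (6 + 4·10 + 14)/6 = 60/6 = 10
te_E = (3 + 4·6 + 9)/6 = 36/6 = 6
te_F = (8 + 4·10 + 12)/6 = 60/6 = 10
te_G = (3 + 4·5 + 13)/6 = 36/6 = 6
te_H = (9 + 4·11 + 13)/6 = 66/6 = 11

Forward pass:
ES_A = 0; EF_A = 13
ES_B = 0; EF_B = 6
ES_C = max(EF_A=13, EF_B=6) = 13; EF_C = 13+7 = 20
ES_D = max(EF_A=13, EF_B=6) = 13; EF_D = 13+10 = 23
ES_E = 13; EF_E = 13+6 = 19
ES_F = 23; EF_F = 23+10 = 33
ES_G = 13; EF_G = 13+6 = 19
ES_H = max(EF_B=6, EF_C=20, EF_E=19, EF_F=33, EF_G=19) = 33; EF_H = 33+11 = 44
Expected project duration μ = 44 days. Critical path: A → D → F → H.

44 days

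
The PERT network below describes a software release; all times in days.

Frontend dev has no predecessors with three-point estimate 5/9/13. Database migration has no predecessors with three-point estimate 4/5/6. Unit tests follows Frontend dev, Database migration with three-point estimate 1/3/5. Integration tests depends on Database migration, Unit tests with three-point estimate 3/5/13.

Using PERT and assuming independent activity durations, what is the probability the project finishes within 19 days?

0.673

te_Frontend dev = (5 + 4·9 + 13)/6 = 54/6 = 9; σ²_Frontend dev = ((13−5)/6)² = 1.778
te_Database migration = (4 + 4·5 + 6)/6 = 30/6 = 5; σ²_Database migration = ((6−4)/6)² = 0.111
te_Unit tests = (1 + 4·3 + 5)/6 = 18/6 = 3; σ²_Unit tests = ((5−1)/6)² = 0.444
te_Integration tests = (3 + 4·5 + 13)/6 = 36/6 = 6; σ²_Integration tests = ((13−3)/6)² = 2.778

Forward pass:
ES_Frontend dev = 0; EF_Frontend dev = 9
ES_Database migration = 0; EF_Database migration = 5
ES_Unit tests = max(EF_Frontend dev=9, EF_Database migration=5) = 9; EF_Unit tests = 9+3 = 12
ES_Integration tests = max(EF_Database migration=5, EF_Unit tests=12) = 12; EF_Integration tests = 12+6 = 18
Expected project duration μ = 18 days. Critical path: Frontend dev → Unit tests → Integration tests.

Variance along critical path = 1.778 + 0.444 + 2.778 = 5.000; σ = √5.000 = 2.236 days.
Z = (19 − 18) / 2.236 = 0.447
P(T ≤ 19) = Φ(0.447) ≈ 0.673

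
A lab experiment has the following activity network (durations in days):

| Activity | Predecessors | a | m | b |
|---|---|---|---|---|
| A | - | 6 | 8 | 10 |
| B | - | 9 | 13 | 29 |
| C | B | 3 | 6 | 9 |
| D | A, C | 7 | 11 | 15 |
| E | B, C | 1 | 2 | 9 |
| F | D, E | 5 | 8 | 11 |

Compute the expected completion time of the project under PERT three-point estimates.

te_A = (6 + 4·8 + 10)/6 = 48/6 = 8
te_B = (9 + 4·13 + 29)/6 = 90/6 = 15
te_C = (3 + 4·6 + 9)/6 = 36/6 = 6
te_D = (7 + 4·11 + 15)/6 = 66/6 = 11
te_E = (1 + 4·2 + 9)/6 = 18/6 = 3
te_F = (5 + 4·8 + 11)/6 = 48/6 = 8

Forward pass:
ES_A = 0; EF_A = 8
ES_B = 0; EF_B = 15
ES_C = 15; EF_C = 15+6 = 21
ES_D = max(EF_A=8, EF_C=21) = 21; EF_D = 21+11 = 32
ES_E = max(EF_B=15, EF_C=21) = 21; EF_E = 21+3 = 24
ES_F = max(EF_D=32, EF_E=24) = 32; EF_F = 32+8 = 40
Expected project duration μ = 40 days. Critical path: B → C → D → F.

40 days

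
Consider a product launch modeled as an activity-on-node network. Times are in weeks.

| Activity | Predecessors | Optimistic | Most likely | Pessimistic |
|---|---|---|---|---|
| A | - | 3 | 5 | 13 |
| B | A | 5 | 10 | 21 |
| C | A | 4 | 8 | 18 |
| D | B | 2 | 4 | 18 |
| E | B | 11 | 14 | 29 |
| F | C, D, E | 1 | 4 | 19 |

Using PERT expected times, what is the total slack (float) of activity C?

18 weeks

te_A = (3 + 4·5 + 13)/6 = 36/6 = 6
te_B = (5 + 4·10 + 21)/6 = 66/6 = 11
te_C = (4 + 4·8 + 18)/6 = 54/6 = 9
te_D = (2 + 4·4 + 18)/6 = 36/6 = 6
te_E = (11 + 4·14 + 29)/6 = 96/6 = 16
te_F = (1 + 4·4 + 19)/6 = 36/6 = 6

Forward pass:
ES_A = 0; EF_A = 6
ES_B = 6; EF_B = 6+11 = 17
ES_C = 6; EF_C = 6+9 = 15
ES_D = 17; EF_D = 17+6 = 23
ES_E = 17; EF_E = 17+16 = 33
ES_F = max(EF_C=15, EF_D=23, EF_E=33) = 33; EF_F = 33+6 = 39
Expected project duration μ = 39 weeks. Critical path: A → B → E → F.

Backward pass:
LF_F = 39; LS_F = 39−6 = 33
LF_E = LS_F = 33; LS_E = 33−16 = 17
LF_D = LS_F = 33; LS_D = 33−6 = 27
LF_C = LS_F = 33; LS_C = 33−9 = 24
LF_B = min(LS_D=27, LS_E=17) = 17; LS_B = 17−11 = 6
LF_A = min(LS_B=6, LS_C=24) = 6; LS_A = 6−6 = 0
Slack_C = LS_C − ES_C = 24 − 6 = 18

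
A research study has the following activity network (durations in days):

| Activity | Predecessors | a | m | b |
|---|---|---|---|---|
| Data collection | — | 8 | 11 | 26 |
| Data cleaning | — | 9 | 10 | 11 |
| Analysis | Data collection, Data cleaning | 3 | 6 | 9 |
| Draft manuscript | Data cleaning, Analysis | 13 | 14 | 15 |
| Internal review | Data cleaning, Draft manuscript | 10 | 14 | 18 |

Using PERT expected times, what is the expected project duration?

te_Data collection = (8 + 4·11 + 26)/6 = 78/6 = 13
te_Data cleaning = (9 + 4·10 + 11)/6 = 60/6 = 10
te_Analysis = (3 + 4·6 + 9)/6 = 36/6 = 6
te_Draft manuscript = (13 + 4·14 + 15)/6 = 84/6 = 14
te_Internal review = (10 + 4·14 + 18)/6 = 84/6 = 14

Forward pass:
ES_Data collection = 0; EF_Data collection = 13
ES_Data cleaning = 0; EF_Data cleaning = 10
ES_Analysis = max(EF_Data collection=13, EF_Data cleaning=10) = 13; EF_Analysis = 13+6 = 19
ES_Draft manuscript = max(EF_Data cleaning=10, EF_Analysis=19) = 19; EF_Draft manuscript = 19+14 = 33
ES_Internal review = max(EF_Data cleaning=10, EF_Draft manuscript=33) = 33; EF_Internal review = 33+14 = 47
Expected project duration μ = 47 days. Critical path: Data collection → Analysis → Draft manuscript → Internal review.

47 days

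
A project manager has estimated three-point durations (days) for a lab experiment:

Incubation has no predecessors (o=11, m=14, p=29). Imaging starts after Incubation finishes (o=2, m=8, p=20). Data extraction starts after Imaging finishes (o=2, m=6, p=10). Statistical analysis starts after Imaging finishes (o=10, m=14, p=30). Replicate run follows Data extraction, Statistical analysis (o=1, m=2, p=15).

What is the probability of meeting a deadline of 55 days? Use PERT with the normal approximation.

0.956

te_Incubation = (11 + 4·14 + 29)/6 = 96/6 = 16; σ²_Incubation = ((29−11)/6)² = 9.000
te_Imaging = (2 + 4·8 + 20)/6 = 54/6 = 9; σ²_Imaging = ((20−2)/6)² = 9.000
te_Data extraction = (2 + 4·6 + 10)/6 = 36/6 = 6; σ²_Data extraction = ((10−2)/6)² = 1.778
te_Statistical analysis = (10 + 4·14 + 30)/6 = 96/6 = 16; σ²_Statistical analysis = ((30−10)/6)² = 11.111
te_Replicate run = (1 + 4·2 + 15)/6 = 24/6 = 4; σ²_Replicate run = ((15−1)/6)² = 5.444

Forward pass:
ES_Incubation = 0; EF_Incubation = 16
ES_Imaging = 16; EF_Imaging = 16+9 = 25
ES_Data extraction = 25; EF_Data extraction = 25+6 = 31
ES_Statistical analysis = 25; EF_Statistical analysis = 25+16 = 41
ES_Replicate run = max(EF_Data extraction=31, EF_Statistical analysis=41) = 41; EF_Replicate run = 41+4 = 45
Expected project duration μ = 45 days. Critical path: Incubation → Imaging → Statistical analysis → Replicate run.

Variance along critical path = 9.000 + 9.000 + 11.111 + 5.444 = 34.556; σ = √34.556 = 5.878 days.
Z = (55 − 45) / 5.878 = 1.701
P(T ≤ 55) = Φ(1.701) ≈ 0.956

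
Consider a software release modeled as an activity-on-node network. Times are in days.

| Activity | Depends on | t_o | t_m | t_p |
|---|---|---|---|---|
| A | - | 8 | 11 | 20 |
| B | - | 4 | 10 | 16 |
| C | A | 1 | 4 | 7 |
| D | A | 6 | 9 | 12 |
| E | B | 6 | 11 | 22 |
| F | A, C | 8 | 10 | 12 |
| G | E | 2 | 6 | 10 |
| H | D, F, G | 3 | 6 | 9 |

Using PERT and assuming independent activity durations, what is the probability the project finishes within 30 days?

te_A = (8 + 4·11 + 20)/6 = 72/6 = 12; σ²_A = ((20−8)/6)² = 4.000
te_B = (4 + 4·10 + 16)/6 = 60/6 = 10; σ²_B = ((16−4)/6)² = 4.000
te_C = (1 + 4·4 + 7)/6 = 24/6 = 4; σ²_C = ((7−1)/6)² = 1.000
te_D = (6 + 4·9 + 12)/6 = 54/6 = 9; σ²_D = ((12−6)/6)² = 1.000
te_E = (6 + 4·11 + 22)/6 = 72/6 = 12; σ²_E = ((22−6)/6)² = 7.111
te_F = (8 + 4·10 + 12)/6 = 60/6 = 10; σ²_F = ((12−8)/6)² = 0.444
te_G = (2 + 4·6 + 10)/6 = 36/6 = 6; σ²_G = ((10−2)/6)² = 1.778
te_H = (3 + 4·6 + 9)/6 = 36/6 = 6; σ²_H = ((9−3)/6)² = 1.000

Forward pass:
ES_A = 0; EF_A = 12
ES_B = 0; EF_B = 10
ES_C = 12; EF_C = 12+4 = 16
ES_D = 12; EF_D = 12+9 = 21
ES_E = 10; EF_E = 10+12 = 22
ES_F = max(EF_A=12, EF_C=16) = 16; EF_F = 16+10 = 26
ES_G = 22; EF_G = 22+6 = 28
ES_H = max(EF_D=21, EF_F=26, EF_G=28) = 28; EF_H = 28+6 = 34
Expected project duration μ = 34 days. Critical path: B → E → G → H.

Variance along critical path = 4.000 + 7.111 + 1.778 + 1.000 = 13.889; σ = √13.889 = 3.727 days.
Z = (30 − 34) / 3.727 = -1.073
P(T ≤ 30) = Φ(-1.073) ≈ 0.142

0.142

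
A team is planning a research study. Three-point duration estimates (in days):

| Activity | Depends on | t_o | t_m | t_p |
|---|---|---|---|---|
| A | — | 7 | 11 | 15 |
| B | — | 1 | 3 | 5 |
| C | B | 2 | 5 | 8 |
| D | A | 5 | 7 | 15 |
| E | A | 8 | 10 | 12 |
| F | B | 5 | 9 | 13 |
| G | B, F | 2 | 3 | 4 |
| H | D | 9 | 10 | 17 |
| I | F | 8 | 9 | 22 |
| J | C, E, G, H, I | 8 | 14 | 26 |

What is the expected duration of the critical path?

45 days

te_A = (7 + 4·11 + 15)/6 = 66/6 = 11
te_B = (1 + 4·3 + 5)/6 = 18/6 = 3
te_C = (2 + 4·5 + 8)/6 = 30/6 = 5
te_D = (5 + 4·7 + 15)/6 = 48/6 = 8
te_E = (8 + 4·10 + 12)/6 = 60/6 = 10
te_F = (5 + 4·9 + 13)/6 = 54/6 = 9
te_G = (2 + 4·3 + 4)/6 = 18/6 = 3
te_H = (9 + 4·10 + 17)/6 = 66/6 = 11
te_I = (8 + 4·9 + 22)/6 = 66/6 = 11
te_J = (8 + 4·14 + 26)/6 = 90/6 = 15

Forward pass:
ES_A = 0; EF_A = 11
ES_B = 0; EF_B = 3
ES_C = 3; EF_C = 3+5 = 8
ES_D = 11; EF_D = 11+8 = 19
ES_E = 11; EF_E = 11+10 = 21
ES_F = 3; EF_F = 3+9 = 12
ES_G = max(EF_B=3, EF_F=12) = 12; EF_G = 12+3 = 15
ES_H = 19; EF_H = 19+11 = 30
ES_I = 12; EF_I = 12+11 = 23
ES_J = max(EF_C=8, EF_E=21, EF_G=15, EF_H=30, EF_I=23) = 30; EF_J = 30+15 = 45
Expected project duration μ = 45 days. Critical path: A → D → H → J.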